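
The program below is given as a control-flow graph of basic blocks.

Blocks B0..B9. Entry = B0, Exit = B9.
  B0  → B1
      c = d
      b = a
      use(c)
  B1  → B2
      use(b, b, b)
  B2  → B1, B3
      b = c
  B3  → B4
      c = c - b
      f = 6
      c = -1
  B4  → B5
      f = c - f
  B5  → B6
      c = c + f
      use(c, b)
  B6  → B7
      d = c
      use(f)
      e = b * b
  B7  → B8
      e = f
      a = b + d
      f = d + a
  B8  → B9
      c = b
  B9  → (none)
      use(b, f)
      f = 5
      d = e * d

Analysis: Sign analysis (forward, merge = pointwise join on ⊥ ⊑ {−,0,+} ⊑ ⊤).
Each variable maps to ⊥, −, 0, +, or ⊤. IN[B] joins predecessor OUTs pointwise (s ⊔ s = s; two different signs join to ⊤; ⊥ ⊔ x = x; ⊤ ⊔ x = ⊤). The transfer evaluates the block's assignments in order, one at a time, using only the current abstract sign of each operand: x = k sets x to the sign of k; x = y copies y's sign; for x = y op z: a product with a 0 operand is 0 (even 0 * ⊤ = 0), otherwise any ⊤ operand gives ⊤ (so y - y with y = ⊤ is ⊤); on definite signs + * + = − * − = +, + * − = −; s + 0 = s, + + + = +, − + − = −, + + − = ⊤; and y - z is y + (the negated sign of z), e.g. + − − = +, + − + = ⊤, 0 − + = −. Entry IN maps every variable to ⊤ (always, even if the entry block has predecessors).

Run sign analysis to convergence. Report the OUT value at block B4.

Converged values:
  B0:  IN=(all ⊤)  OUT=(all ⊤)
  B1:  IN=(all ⊤)  OUT=(all ⊤)
  B2:  IN=(all ⊤)  OUT=(all ⊤)
  B3:  IN=(all ⊤)  OUT={c:-, f:+; rest ⊤}
  B4:  IN={c:-, f:+; rest ⊤}  OUT={c:-, f:-; rest ⊤}
  B5:  IN={c:-, f:-; rest ⊤}  OUT={c:-, f:-; rest ⊤}
  B6:  IN={c:-, f:-; rest ⊤}  OUT={c:-, d:-, f:-; rest ⊤}
  B7:  IN={c:-, d:-, f:-; rest ⊤}  OUT={c:-, d:-, e:-; rest ⊤}
  B8:  IN={c:-, d:-, e:-; rest ⊤}  OUT={d:-, e:-; rest ⊤}
  B9:  IN={d:-, e:-; rest ⊤}  OUT={d:+, e:-, f:+; rest ⊤}

Merge at B4: IN[B4] = OUT[B3] = {a: ⊤, b: ⊤, c: -, d: ⊤, e: ⊤, f: +}
Applying B4's transfer function to that IN value gives OUT[B4] (row B4 above).

Answer: {a: ⊤, b: ⊤, c: -, d: ⊤, e: ⊤, f: -}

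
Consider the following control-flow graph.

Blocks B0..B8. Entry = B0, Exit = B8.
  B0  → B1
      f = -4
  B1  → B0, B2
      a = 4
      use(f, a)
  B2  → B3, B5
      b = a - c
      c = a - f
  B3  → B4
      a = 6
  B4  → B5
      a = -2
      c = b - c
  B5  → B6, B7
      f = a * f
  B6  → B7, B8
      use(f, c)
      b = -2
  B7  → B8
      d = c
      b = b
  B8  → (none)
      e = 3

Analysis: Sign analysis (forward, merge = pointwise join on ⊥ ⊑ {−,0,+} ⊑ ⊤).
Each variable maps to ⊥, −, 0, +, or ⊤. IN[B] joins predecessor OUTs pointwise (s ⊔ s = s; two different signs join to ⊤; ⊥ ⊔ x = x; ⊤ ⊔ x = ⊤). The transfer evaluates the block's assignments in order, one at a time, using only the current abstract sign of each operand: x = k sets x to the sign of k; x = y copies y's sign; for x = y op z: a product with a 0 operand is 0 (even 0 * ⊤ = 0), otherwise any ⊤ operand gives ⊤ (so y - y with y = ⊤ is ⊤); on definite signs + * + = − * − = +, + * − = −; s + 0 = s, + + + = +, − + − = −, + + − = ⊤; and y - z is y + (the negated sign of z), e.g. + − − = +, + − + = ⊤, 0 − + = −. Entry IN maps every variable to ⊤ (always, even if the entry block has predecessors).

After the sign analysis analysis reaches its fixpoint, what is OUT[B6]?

Answer: {a: ⊤, b: -, c: ⊤, d: ⊤, e: ⊤, f: ⊤}

Working:
Fixpoint table:
  B0:  IN=(all ⊤)  OUT={f:-; rest ⊤}
  B1:  IN={f:-; rest ⊤}  OUT={a:+, f:-; rest ⊤}
  B2:  IN={a:+, f:-; rest ⊤}  OUT={a:+, c:+, f:-; rest ⊤}
  B3:  IN={a:+, c:+, f:-; rest ⊤}  OUT={a:+, c:+, f:-; rest ⊤}
  B4:  IN={a:+, c:+, f:-; rest ⊤}  OUT={a:-, f:-; rest ⊤}
  B5:  IN={f:-; rest ⊤}  OUT=(all ⊤)
  B6:  IN=(all ⊤)  OUT={b:-; rest ⊤}
  B7:  IN=(all ⊤)  OUT=(all ⊤)
  B8:  IN=(all ⊤)  OUT={e:+; rest ⊤}

Merge at B6: IN[B6] = OUT[B5] = {a: ⊤, b: ⊤, c: ⊤, d: ⊤, e: ⊤, f: ⊤}
Applying B6's transfer function to that IN value gives OUT[B6] (row B6 above).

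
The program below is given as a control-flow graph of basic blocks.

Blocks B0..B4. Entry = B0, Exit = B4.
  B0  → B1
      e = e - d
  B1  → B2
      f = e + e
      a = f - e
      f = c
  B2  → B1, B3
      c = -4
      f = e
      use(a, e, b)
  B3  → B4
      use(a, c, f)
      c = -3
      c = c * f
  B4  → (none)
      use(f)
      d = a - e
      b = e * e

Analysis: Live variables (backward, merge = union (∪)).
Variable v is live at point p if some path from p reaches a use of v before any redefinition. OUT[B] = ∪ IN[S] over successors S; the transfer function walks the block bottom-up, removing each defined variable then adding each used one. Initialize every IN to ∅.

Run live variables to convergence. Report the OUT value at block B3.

Per-block solution:
  B0: | IN={b, c, d, e} | OUT={b, c, e}
  B1: | IN={b, c, e} | OUT={a, b, e}
  B2: | IN={a, b, e} | OUT={a, b, c, e, f}
  B3: | IN={a, c, e, f} | OUT={a, e, f}
  B4: | IN={a, e, f} | OUT={}

Merge at B3: OUT[B3] = IN[B4] = {a, e, f}

Answer: {a, e, f}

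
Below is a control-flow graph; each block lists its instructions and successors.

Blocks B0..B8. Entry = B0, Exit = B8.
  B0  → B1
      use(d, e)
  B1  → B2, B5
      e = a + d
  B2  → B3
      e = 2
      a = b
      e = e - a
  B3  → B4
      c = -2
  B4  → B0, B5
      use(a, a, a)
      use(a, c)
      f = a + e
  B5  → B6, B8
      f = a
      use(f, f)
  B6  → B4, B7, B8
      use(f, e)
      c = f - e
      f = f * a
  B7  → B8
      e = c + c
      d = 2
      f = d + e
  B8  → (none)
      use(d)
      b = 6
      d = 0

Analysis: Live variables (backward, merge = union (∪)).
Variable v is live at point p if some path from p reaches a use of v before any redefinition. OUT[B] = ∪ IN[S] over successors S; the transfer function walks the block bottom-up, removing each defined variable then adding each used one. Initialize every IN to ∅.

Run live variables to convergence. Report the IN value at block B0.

Per-block solution:
  B0: | IN={a, b, d, e} | OUT={a, b, d}
  B1: | IN={a, b, d} | OUT={a, b, d, e}
  B2: | IN={b, d} | OUT={a, b, d, e}
  B3: | IN={a, b, d, e} | OUT={a, b, c, d, e}
  B4: | IN={a, b, c, d, e} | OUT={a, b, d, e}
  B5: | IN={a, b, d, e} | OUT={a, b, d, e, f}
  B6: | IN={a, b, d, e, f} | OUT={a, b, c, d, e}
  B7: | IN={c} | OUT={d}
  B8: | IN={d} | OUT={}

Merge at B0: OUT[B0] = IN[B1] = {a, b, d}
Applying B0's transfer function to that OUT value gives IN[B0] (row B0 above).

Answer: {a, b, d, e}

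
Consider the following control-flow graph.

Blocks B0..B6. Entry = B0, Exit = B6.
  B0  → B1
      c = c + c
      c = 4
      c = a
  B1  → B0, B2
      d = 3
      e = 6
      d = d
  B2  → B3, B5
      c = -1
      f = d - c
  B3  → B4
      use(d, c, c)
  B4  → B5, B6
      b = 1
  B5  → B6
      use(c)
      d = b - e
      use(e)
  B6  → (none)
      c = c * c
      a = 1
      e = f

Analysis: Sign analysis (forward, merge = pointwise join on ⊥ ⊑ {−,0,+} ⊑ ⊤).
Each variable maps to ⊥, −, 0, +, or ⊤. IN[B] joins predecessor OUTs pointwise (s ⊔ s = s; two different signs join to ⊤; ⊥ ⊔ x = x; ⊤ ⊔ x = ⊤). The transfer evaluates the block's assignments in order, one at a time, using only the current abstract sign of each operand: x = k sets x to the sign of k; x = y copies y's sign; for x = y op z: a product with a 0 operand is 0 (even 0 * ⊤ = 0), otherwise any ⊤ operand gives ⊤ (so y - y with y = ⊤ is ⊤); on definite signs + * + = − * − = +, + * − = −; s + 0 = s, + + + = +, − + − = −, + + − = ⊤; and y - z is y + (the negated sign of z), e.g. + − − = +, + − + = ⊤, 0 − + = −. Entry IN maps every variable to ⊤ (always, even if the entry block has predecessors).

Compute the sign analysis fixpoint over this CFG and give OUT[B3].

Per-block solution:
  B0:  IN=(all ⊤)  OUT=(all ⊤)
  B1:  IN=(all ⊤)  OUT={d:+, e:+; rest ⊤}
  B2:  IN={d:+, e:+; rest ⊤}  OUT={c:-, d:+, e:+, f:+; rest ⊤}
  B3:  IN={c:-, d:+, e:+, f:+; rest ⊤}  OUT={c:-, d:+, e:+, f:+; rest ⊤}
  B4:  IN={c:-, d:+, e:+, f:+; rest ⊤}  OUT={b:+, c:-, d:+, e:+, f:+; rest ⊤}
  B5:  IN={c:-, d:+, e:+, f:+; rest ⊤}  OUT={c:-, e:+, f:+; rest ⊤}
  B6:  IN={c:-, e:+, f:+; rest ⊤}  OUT={a:+, c:+, e:+, f:+; rest ⊤}

Merge at B3: IN[B3] = OUT[B2] = {a: ⊤, b: ⊤, c: -, d: +, e: +, f: +}
Applying B3's transfer function to that IN value gives OUT[B3] (row B3 above).

Answer: {a: ⊤, b: ⊤, c: -, d: +, e: +, f: +}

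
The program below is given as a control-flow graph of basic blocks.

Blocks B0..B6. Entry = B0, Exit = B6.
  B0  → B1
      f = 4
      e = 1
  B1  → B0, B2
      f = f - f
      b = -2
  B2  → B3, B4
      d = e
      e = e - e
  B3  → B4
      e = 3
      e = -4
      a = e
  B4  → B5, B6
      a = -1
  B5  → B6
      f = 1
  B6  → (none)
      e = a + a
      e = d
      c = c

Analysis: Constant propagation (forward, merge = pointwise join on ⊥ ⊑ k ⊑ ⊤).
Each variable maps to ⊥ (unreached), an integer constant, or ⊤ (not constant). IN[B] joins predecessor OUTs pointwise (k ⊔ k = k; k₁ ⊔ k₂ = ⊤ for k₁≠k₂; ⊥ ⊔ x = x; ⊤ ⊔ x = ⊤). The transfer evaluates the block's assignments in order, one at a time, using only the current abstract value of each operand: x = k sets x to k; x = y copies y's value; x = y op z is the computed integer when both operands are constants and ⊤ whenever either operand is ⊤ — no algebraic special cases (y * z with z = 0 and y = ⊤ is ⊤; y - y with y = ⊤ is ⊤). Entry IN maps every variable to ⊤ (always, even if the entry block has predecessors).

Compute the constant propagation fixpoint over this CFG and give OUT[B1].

Converged values:
  B0: | IN=(all ⊤) | OUT={e:1, f:4; rest ⊤}
  B1: | IN={e:1, f:4; rest ⊤} | OUT={b:-2, e:1, f:0; rest ⊤}
  B2: | IN={b:-2, e:1, f:0; rest ⊤} | OUT={b:-2, d:1, e:0, f:0; rest ⊤}
  B3: | IN={b:-2, d:1, e:0, f:0; rest ⊤} | OUT={a:-4, b:-2, d:1, e:-4, f:0; rest ⊤}
  B4: | IN={b:-2, d:1, f:0; rest ⊤} | OUT={a:-1, b:-2, d:1, f:0; rest ⊤}
  B5: | IN={a:-1, b:-2, d:1, f:0; rest ⊤} | OUT={a:-1, b:-2, d:1, f:1; rest ⊤}
  B6: | IN={a:-1, b:-2, d:1; rest ⊤} | OUT={a:-1, b:-2, d:1, e:1; rest ⊤}

Merge at B1: IN[B1] = OUT[B0] = {a: ⊤, b: ⊤, c: ⊤, d: ⊤, e: 1, f: 4}
Applying B1's transfer function to that IN value gives OUT[B1] (row B1 above).

Answer: {a: ⊤, b: -2, c: ⊤, d: ⊤, e: 1, f: 0}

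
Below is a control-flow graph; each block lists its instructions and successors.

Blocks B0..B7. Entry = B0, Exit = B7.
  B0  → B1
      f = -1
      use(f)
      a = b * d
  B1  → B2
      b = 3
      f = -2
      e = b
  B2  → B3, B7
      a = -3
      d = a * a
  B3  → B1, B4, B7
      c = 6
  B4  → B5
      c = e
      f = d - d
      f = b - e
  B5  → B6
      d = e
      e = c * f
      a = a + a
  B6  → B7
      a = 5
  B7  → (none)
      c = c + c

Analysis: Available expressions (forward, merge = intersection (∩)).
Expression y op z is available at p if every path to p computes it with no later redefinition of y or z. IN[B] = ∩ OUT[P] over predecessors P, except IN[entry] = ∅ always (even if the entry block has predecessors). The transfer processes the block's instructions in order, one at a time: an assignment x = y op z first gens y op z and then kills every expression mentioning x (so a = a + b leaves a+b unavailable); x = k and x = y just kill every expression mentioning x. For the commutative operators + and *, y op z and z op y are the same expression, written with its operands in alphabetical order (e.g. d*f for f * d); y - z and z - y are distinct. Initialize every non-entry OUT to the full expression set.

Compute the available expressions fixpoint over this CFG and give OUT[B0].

Converged values:
  B0:  IN={}  OUT={b*d}
  B1:  IN={}  OUT={}
  B2:  IN={}  OUT={a*a}
  B3:  IN={a*a}  OUT={a*a}
  B4:  IN={a*a}  OUT={a*a, b-e, d-d}
  B5:  IN={a*a, b-e, d-d}  OUT={c*f}
  B6:  IN={c*f}  OUT={c*f}
  B7:  IN={}  OUT={}

B0 is the boundary node: IN[B0] = {}
Applying B0's transfer function to that IN value gives OUT[B0] (row B0 above).

Answer: {b*d}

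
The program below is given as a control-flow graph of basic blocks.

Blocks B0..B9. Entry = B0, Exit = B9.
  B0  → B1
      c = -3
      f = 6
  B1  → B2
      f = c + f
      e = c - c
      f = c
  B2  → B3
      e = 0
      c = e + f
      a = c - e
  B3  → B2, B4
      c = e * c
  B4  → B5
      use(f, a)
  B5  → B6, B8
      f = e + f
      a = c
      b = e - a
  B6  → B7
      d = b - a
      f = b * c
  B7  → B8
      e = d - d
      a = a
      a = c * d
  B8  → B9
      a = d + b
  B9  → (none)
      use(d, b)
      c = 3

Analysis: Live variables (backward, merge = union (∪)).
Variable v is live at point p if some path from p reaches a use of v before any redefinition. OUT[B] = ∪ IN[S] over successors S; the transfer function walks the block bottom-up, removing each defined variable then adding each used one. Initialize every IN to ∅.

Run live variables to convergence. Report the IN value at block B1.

Answer: {c, d, f}

Working:
Converged values:
  B0:  IN={d}  OUT={c, d, f}
  B1:  IN={c, d, f}  OUT={d, f}
  B2:  IN={d, f}  OUT={a, c, d, e, f}
  B3:  IN={a, c, d, e, f}  OUT={a, c, d, e, f}
  B4:  IN={a, c, d, e, f}  OUT={c, d, e, f}
  B5:  IN={c, d, e, f}  OUT={a, b, c, d}
  B6:  IN={a, b, c}  OUT={a, b, c, d}
  B7:  IN={a, b, c, d}  OUT={b, d}
  B8:  IN={b, d}  OUT={b, d}
  B9:  IN={b, d}  OUT={}

Merge at B1: OUT[B1] = IN[B2] = {d, f}
Applying B1's transfer function to that OUT value gives IN[B1] (row B1 above).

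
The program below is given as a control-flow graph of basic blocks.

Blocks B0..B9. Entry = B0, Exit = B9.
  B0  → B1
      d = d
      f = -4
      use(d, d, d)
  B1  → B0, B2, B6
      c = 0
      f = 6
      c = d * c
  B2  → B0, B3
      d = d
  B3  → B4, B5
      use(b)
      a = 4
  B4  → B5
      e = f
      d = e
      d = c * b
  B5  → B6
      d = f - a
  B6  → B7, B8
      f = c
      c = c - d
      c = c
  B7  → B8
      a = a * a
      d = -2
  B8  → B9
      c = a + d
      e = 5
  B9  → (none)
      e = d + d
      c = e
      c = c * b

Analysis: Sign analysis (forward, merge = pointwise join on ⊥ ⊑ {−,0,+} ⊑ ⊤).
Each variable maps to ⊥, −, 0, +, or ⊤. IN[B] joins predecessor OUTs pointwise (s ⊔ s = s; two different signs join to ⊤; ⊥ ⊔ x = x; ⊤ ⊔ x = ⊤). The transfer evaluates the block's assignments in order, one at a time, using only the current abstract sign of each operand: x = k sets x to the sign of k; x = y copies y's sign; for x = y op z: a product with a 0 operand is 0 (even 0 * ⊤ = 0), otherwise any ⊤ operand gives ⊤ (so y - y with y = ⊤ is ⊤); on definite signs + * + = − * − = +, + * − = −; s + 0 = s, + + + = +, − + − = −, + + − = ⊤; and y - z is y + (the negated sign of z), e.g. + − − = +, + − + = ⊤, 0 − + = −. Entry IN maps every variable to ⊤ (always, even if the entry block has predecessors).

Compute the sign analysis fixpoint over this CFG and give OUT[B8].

Answer: {a: ⊤, b: ⊤, c: ⊤, d: ⊤, e: +, f: 0}

Working:
Converged values:
  B0:  IN=(all ⊤)  OUT={f:-; rest ⊤}
  B1:  IN={f:-; rest ⊤}  OUT={c:0, f:+; rest ⊤}
  B2:  IN={c:0, f:+; rest ⊤}  OUT={c:0, f:+; rest ⊤}
  B3:  IN={c:0, f:+; rest ⊤}  OUT={a:+, c:0, f:+; rest ⊤}
  B4:  IN={a:+, c:0, f:+; rest ⊤}  OUT={a:+, c:0, d:0, e:+, f:+; rest ⊤}
  B5:  IN={a:+, c:0, f:+; rest ⊤}  OUT={a:+, c:0, f:+; rest ⊤}
  B6:  IN={c:0, f:+; rest ⊤}  OUT={f:0; rest ⊤}
  B7:  IN={f:0; rest ⊤}  OUT={d:-, f:0; rest ⊤}
  B8:  IN={f:0; rest ⊤}  OUT={e:+, f:0; rest ⊤}
  B9:  IN={e:+, f:0; rest ⊤}  OUT={f:0; rest ⊤}

Merge at B8: IN[B8] = OUT[B6] ⊔ OUT[B7] = {a: ⊤, b: ⊤, c: ⊤, d: ⊤, e: ⊤, f: 0}
Applying B8's transfer function to that IN value gives OUT[B8] (row B8 above).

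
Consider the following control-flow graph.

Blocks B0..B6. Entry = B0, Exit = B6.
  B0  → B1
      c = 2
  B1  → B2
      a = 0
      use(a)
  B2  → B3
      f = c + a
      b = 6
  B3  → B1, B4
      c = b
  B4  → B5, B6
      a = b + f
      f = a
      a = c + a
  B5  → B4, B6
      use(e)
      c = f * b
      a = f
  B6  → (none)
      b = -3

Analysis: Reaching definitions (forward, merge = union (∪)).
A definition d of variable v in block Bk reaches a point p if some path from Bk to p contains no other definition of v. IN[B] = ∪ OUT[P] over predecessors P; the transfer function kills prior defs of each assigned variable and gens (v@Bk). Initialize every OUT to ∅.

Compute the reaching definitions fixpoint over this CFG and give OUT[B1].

Fixpoint table:
  B0:   IN={}   OUT={c@B0}
  B1:   IN={a@B1, b@B2, c@B0, c@B3, f@B2}   OUT={a@B1, b@B2, c@B0, c@B3, f@B2}
  B2:   IN={a@B1, b@B2, c@B0, c@B3, f@B2}   OUT={a@B1, b@B2, c@B0, c@B3, f@B2}
  B3:   IN={a@B1, b@B2, c@B0, c@B3, f@B2}   OUT={a@B1, b@B2, c@B3, f@B2}
  B4:   IN={a@B1, a@B5, b@B2, c@B3, c@B5, f@B2, f@B4}   OUT={a@B4, b@B2, c@B3, c@B5, f@B4}
  B5:   IN={a@B4, b@B2, c@B3, c@B5, f@B4}   OUT={a@B5, b@B2, c@B5, f@B4}
  B6:   IN={a@B4, a@B5, b@B2, c@B3, c@B5, f@B4}   OUT={a@B4, a@B5, b@B6, c@B3, c@B5, f@B4}

Merge at B1: IN[B1] = OUT[B0] ⊔ OUT[B3] = {a@B1, b@B2, c@B0, c@B3, f@B2}
Applying B1's transfer function to that IN value gives OUT[B1] (row B1 above).

Answer: {a@B1, b@B2, c@B0, c@B3, f@B2}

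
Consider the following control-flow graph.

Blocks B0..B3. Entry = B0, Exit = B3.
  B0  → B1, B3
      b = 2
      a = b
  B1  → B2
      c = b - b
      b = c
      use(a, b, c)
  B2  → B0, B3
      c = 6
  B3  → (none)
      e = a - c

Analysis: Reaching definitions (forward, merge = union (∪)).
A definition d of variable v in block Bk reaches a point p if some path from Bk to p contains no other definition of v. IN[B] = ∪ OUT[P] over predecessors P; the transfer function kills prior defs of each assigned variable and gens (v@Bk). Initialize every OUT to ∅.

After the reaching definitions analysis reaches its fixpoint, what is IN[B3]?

Fixpoint table:
  B0: | IN={a@B0, b@B1, c@B2} | OUT={a@B0, b@B0, c@B2}
  B1: | IN={a@B0, b@B0, c@B2} | OUT={a@B0, b@B1, c@B1}
  B2: | IN={a@B0, b@B1, c@B1} | OUT={a@B0, b@B1, c@B2}
  B3: | IN={a@B0, b@B0, b@B1, c@B2} | OUT={a@B0, b@B0, b@B1, c@B2, e@B3}

Merge at B3: IN[B3] = OUT[B0] ⊔ OUT[B2] = {a@B0, b@B0, b@B1, c@B2}

Answer: {a@B0, b@B0, b@B1, c@B2}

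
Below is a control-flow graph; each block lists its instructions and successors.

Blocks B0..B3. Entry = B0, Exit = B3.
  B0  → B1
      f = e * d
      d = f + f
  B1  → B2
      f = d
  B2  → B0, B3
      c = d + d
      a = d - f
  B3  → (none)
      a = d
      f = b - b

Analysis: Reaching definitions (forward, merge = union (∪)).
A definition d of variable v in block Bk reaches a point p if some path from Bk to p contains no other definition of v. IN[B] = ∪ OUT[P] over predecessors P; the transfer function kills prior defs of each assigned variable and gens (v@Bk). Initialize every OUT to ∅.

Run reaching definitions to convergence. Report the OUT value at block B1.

Answer: {a@B2, c@B2, d@B0, f@B1}

Working:
Per-block solution:
  B0: | IN={a@B2, c@B2, d@B0, f@B1} | OUT={a@B2, c@B2, d@B0, f@B0}
  B1: | IN={a@B2, c@B2, d@B0, f@B0} | OUT={a@B2, c@B2, d@B0, f@B1}
  B2: | IN={a@B2, c@B2, d@B0, f@B1} | OUT={a@B2, c@B2, d@B0, f@B1}
  B3: | IN={a@B2, c@B2, d@B0, f@B1} | OUT={a@B3, c@B2, d@B0, f@B3}

Merge at B1: IN[B1] = OUT[B0] = {a@B2, c@B2, d@B0, f@B0}
Applying B1's transfer function to that IN value gives OUT[B1] (row B1 above).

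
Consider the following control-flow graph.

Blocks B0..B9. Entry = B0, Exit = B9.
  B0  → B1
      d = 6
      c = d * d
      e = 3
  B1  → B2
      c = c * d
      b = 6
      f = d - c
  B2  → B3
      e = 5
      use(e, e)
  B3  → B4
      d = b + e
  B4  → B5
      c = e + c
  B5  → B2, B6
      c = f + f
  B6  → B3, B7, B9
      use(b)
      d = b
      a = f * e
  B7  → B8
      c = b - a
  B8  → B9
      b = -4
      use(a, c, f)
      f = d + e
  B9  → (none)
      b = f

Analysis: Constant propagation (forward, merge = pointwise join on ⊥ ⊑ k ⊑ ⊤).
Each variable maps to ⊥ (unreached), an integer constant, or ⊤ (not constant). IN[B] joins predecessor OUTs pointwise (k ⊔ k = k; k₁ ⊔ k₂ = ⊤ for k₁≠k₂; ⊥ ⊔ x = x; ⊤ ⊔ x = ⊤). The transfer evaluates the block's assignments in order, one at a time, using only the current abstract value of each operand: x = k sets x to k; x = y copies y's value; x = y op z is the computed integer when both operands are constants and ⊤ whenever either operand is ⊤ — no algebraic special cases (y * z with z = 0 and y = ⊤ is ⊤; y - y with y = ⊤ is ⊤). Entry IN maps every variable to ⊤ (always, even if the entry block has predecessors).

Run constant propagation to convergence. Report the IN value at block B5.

Answer: {a: ⊤, b: 6, c: ⊤, d: 11, e: 5, f: -210}

Derivation:
Converged values:
  B0: | IN=(all ⊤) | OUT={c:36, d:6, e:3; rest ⊤}
  B1: | IN={c:36, d:6, e:3; rest ⊤} | OUT={b:6, c:216, d:6, e:3, f:-210; rest ⊤}
  B2: | IN={b:6, f:-210; rest ⊤} | OUT={b:6, e:5, f:-210; rest ⊤}
  B3: | IN={b:6, e:5, f:-210; rest ⊤} | OUT={b:6, d:11, e:5, f:-210; rest ⊤}
  B4: | IN={b:6, d:11, e:5, f:-210; rest ⊤} | OUT={b:6, d:11, e:5, f:-210; rest ⊤}
  B5: | IN={b:6, d:11, e:5, f:-210; rest ⊤} | OUT={b:6, c:-420, d:11, e:5, f:-210; rest ⊤}
  B6: | IN={b:6, c:-420, d:11, e:5, f:-210; rest ⊤} | OUT={a:-1050, b:6, c:-420, d:6, e:5, f:-210; rest ⊤}
  B7: | IN={a:-1050, b:6, c:-420, d:6, e:5, f:-210; rest ⊤} | OUT={a:-1050, b:6, c:1056, d:6, e:5, f:-210; rest ⊤}
  B8: | IN={a:-1050, b:6, c:1056, d:6, e:5, f:-210; rest ⊤} | OUT={a:-1050, b:-4, c:1056, d:6, e:5, f:11; rest ⊤}
  B9: | IN={a:-1050, d:6, e:5; rest ⊤} | OUT={a:-1050, d:6, e:5; rest ⊤}

Merge at B5: IN[B5] = OUT[B4] = {a: ⊤, b: 6, c: ⊤, d: 11, e: 5, f: -210}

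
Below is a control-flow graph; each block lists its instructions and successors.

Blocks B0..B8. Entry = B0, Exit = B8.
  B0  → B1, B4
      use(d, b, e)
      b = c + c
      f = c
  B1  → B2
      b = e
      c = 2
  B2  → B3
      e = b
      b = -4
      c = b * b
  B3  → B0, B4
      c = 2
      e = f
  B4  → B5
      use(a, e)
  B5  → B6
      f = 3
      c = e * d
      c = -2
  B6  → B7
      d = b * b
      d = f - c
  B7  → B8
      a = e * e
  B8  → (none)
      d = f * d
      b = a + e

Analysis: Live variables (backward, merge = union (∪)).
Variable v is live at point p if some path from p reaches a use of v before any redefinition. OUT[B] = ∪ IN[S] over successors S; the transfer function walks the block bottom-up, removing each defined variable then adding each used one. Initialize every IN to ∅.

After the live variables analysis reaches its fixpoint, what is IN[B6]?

Answer: {b, c, e, f}

Derivation:
Fixpoint table:
  B0: | IN={a, b, c, d, e} | OUT={a, b, d, e, f}
  B1: | IN={a, d, e, f} | OUT={a, b, d, f}
  B2: | IN={a, b, d, f} | OUT={a, b, d, f}
  B3: | IN={a, b, d, f} | OUT={a, b, c, d, e}
  B4: | IN={a, b, d, e} | OUT={b, d, e}
  B5: | IN={b, d, e} | OUT={b, c, e, f}
  B6: | IN={b, c, e, f} | OUT={d, e, f}
  B7: | IN={d, e, f} | OUT={a, d, e, f}
  B8: | IN={a, d, e, f} | OUT={}

Merge at B6: OUT[B6] = IN[B7] = {d, e, f}
Applying B6's transfer function to that OUT value gives IN[B6] (row B6 above).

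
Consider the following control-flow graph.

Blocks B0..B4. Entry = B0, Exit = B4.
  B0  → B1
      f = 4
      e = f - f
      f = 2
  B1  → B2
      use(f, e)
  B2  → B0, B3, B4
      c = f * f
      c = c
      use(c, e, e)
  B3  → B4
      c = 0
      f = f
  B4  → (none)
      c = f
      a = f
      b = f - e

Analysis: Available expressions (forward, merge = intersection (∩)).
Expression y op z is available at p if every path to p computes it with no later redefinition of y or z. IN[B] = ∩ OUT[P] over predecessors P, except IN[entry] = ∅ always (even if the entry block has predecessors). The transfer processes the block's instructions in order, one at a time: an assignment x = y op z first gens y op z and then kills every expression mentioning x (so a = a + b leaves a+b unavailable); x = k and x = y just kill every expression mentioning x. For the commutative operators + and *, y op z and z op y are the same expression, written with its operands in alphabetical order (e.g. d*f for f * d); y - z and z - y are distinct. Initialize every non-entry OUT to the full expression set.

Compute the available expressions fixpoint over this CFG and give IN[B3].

Converged values:
  B0:   IN={}   OUT={}
  B1:   IN={}   OUT={}
  B2:   IN={}   OUT={f*f}
  B3:   IN={f*f}   OUT={}
  B4:   IN={}   OUT={f-e}

Merge at B3: IN[B3] = OUT[B2] = {f*f}

Answer: {f*f}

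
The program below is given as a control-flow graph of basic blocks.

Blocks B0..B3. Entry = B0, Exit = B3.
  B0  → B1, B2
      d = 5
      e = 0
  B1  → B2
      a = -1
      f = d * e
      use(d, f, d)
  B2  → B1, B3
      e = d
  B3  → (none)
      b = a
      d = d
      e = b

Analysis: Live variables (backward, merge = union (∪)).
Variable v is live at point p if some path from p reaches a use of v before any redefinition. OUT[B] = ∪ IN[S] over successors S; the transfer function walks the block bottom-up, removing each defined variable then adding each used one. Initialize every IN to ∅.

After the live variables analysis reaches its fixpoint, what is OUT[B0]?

Fixpoint table:
  B0:   IN={a}   OUT={a, d, e}
  B1:   IN={d, e}   OUT={a, d}
  B2:   IN={a, d}   OUT={a, d, e}
  B3:   IN={a, d}   OUT={}

Merge at B0: OUT[B0] = IN[B1] ⊔ IN[B2] = {a, d, e}

Answer: {a, d, e}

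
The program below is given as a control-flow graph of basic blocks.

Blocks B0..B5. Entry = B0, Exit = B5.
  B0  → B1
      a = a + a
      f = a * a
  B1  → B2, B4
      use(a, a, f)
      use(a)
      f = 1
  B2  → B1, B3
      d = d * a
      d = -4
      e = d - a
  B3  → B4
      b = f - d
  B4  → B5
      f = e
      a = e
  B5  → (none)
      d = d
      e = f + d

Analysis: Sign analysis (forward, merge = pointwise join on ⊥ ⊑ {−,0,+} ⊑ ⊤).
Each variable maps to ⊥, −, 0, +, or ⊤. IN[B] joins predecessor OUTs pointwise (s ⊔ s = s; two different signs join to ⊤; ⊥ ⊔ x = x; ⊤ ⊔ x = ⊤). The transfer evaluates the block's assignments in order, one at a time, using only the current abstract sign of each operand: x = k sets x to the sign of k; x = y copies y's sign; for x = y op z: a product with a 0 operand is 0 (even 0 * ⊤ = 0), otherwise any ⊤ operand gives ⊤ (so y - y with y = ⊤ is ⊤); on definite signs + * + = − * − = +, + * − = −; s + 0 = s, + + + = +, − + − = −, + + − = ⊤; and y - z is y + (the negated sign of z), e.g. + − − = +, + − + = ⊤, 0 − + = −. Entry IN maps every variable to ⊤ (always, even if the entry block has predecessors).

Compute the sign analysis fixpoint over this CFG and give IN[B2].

Converged values:
  B0:  IN=(all ⊤)  OUT=(all ⊤)
  B1:  IN=(all ⊤)  OUT={f:+; rest ⊤}
  B2:  IN={f:+; rest ⊤}  OUT={d:-, f:+; rest ⊤}
  B3:  IN={d:-, f:+; rest ⊤}  OUT={b:+, d:-, f:+; rest ⊤}
  B4:  IN={f:+; rest ⊤}  OUT=(all ⊤)
  B5:  IN=(all ⊤)  OUT=(all ⊤)

Merge at B2: IN[B2] = OUT[B1] = {a: ⊤, b: ⊤, c: ⊤, d: ⊤, e: ⊤, f: +}

Answer: {a: ⊤, b: ⊤, c: ⊤, d: ⊤, e: ⊤, f: +}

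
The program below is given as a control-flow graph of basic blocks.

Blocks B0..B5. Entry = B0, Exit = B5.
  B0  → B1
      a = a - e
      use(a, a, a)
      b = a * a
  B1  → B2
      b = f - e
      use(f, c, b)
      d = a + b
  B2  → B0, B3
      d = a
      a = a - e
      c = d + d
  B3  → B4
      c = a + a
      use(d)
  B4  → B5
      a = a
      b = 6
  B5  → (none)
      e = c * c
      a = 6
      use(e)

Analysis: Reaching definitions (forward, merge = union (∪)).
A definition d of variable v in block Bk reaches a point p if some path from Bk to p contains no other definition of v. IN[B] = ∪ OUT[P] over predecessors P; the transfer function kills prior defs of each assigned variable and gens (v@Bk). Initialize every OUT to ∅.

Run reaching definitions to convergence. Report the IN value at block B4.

Answer: {a@B2, b@B1, c@B3, d@B2}

Trace:
Fixpoint table:
  B0:  IN={a@B2, b@B1, c@B2, d@B2}  OUT={a@B0, b@B0, c@B2, d@B2}
  B1:  IN={a@B0, b@B0, c@B2, d@B2}  OUT={a@B0, b@B1, c@B2, d@B1}
  B2:  IN={a@B0, b@B1, c@B2, d@B1}  OUT={a@B2, b@B1, c@B2, d@B2}
  B3:  IN={a@B2, b@B1, c@B2, d@B2}  OUT={a@B2, b@B1, c@B3, d@B2}
  B4:  IN={a@B2, b@B1, c@B3, d@B2}  OUT={a@B4, b@B4, c@B3, d@B2}
  B5:  IN={a@B4, b@B4, c@B3, d@B2}  OUT={a@B5, b@B4, c@B3, d@B2, e@B5}

Merge at B4: IN[B4] = OUT[B3] = {a@B2, b@B1, c@B3, d@B2}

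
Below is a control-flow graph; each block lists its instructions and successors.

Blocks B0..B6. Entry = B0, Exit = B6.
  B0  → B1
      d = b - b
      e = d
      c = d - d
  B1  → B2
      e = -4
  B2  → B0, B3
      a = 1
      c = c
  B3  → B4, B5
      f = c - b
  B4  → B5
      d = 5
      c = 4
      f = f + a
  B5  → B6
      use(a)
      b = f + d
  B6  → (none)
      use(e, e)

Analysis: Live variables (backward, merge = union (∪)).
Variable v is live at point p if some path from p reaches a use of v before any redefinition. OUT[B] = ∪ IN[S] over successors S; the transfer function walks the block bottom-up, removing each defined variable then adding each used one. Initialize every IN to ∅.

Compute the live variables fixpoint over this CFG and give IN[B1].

Converged values:
  B0: | IN={b} | OUT={b, c, d}
  B1: | IN={b, c, d} | OUT={b, c, d, e}
  B2: | IN={b, c, d, e} | OUT={a, b, c, d, e}
  B3: | IN={a, b, c, d, e} | OUT={a, d, e, f}
  B4: | IN={a, e, f} | OUT={a, d, e, f}
  B5: | IN={a, d, e, f} | OUT={e}
  B6: | IN={e} | OUT={}

Merge at B1: OUT[B1] = IN[B2] = {b, c, d, e}
Applying B1's transfer function to that OUT value gives IN[B1] (row B1 above).

Answer: {b, c, d}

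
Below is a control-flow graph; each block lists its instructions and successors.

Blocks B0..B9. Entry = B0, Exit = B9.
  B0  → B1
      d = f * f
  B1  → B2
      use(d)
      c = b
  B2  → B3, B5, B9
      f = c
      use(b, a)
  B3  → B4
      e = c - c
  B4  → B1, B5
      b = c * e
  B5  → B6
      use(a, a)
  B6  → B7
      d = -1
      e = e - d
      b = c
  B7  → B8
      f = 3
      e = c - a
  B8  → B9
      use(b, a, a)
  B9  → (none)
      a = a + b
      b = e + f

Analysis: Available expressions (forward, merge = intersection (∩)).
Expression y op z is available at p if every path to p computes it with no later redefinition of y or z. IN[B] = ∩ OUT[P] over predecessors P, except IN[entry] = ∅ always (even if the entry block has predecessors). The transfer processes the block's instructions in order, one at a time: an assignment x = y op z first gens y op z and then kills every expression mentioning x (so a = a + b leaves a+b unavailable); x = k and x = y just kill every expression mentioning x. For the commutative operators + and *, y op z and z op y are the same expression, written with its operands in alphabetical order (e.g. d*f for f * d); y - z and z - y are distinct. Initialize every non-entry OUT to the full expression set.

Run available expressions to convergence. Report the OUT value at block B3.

Answer: {c-c}

Trace:
Per-block solution:
  B0:  IN={}  OUT={f*f}
  B1:  IN={}  OUT={}
  B2:  IN={}  OUT={}
  B3:  IN={}  OUT={c-c}
  B4:  IN={c-c}  OUT={c*e, c-c}
  B5:  IN={}  OUT={}
  B6:  IN={}  OUT={}
  B7:  IN={}  OUT={c-a}
  B8:  IN={c-a}  OUT={c-a}
  B9:  IN={}  OUT={e+f}

Merge at B3: IN[B3] = OUT[B2] = {}
Applying B3's transfer function to that IN value gives OUT[B3] (row B3 above).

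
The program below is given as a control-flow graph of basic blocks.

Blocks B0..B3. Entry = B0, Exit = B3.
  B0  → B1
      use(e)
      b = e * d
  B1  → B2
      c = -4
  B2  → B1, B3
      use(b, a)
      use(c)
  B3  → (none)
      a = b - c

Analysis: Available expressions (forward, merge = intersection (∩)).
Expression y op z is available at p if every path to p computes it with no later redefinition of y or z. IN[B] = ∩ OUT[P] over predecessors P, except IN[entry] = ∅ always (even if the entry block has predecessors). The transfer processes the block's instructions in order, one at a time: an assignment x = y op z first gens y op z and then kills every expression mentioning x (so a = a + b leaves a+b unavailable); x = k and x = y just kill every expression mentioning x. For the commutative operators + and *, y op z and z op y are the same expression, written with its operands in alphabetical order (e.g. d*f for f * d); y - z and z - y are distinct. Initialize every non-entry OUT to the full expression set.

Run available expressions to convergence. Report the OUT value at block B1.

Answer: {d*e}

Derivation:
Per-block solution:
  B0: | IN={} | OUT={d*e}
  B1: | IN={d*e} | OUT={d*e}
  B2: | IN={d*e} | OUT={d*e}
  B3: | IN={d*e} | OUT={b-c, d*e}

Merge at B1: IN[B1] = OUT[B0] ∩ OUT[B2] = {d*e}
Applying B1's transfer function to that IN value gives OUT[B1] (row B1 above).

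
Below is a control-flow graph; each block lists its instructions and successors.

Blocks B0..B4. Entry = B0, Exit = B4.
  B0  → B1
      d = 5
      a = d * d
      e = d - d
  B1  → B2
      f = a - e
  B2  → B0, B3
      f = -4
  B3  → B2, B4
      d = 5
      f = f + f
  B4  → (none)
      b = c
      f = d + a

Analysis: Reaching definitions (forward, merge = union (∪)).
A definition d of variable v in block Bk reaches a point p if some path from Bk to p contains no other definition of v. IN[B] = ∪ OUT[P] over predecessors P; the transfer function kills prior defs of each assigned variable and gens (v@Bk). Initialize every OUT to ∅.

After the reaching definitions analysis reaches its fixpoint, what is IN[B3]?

Answer: {a@B0, d@B0, d@B3, e@B0, f@B2}

Working:
Converged values:
  B0:  IN={a@B0, d@B0, d@B3, e@B0, f@B2}  OUT={a@B0, d@B0, e@B0, f@B2}
  B1:  IN={a@B0, d@B0, e@B0, f@B2}  OUT={a@B0, d@B0, e@B0, f@B1}
  B2:  IN={a@B0, d@B0, d@B3, e@B0, f@B1, f@B3}  OUT={a@B0, d@B0, d@B3, e@B0, f@B2}
  B3:  IN={a@B0, d@B0, d@B3, e@B0, f@B2}  OUT={a@B0, d@B3, e@B0, f@B3}
  B4:  IN={a@B0, d@B3, e@B0, f@B3}  OUT={a@B0, b@B4, d@B3, e@B0, f@B4}

Merge at B3: IN[B3] = OUT[B2] = {a@B0, d@B0, d@B3, e@B0, f@B2}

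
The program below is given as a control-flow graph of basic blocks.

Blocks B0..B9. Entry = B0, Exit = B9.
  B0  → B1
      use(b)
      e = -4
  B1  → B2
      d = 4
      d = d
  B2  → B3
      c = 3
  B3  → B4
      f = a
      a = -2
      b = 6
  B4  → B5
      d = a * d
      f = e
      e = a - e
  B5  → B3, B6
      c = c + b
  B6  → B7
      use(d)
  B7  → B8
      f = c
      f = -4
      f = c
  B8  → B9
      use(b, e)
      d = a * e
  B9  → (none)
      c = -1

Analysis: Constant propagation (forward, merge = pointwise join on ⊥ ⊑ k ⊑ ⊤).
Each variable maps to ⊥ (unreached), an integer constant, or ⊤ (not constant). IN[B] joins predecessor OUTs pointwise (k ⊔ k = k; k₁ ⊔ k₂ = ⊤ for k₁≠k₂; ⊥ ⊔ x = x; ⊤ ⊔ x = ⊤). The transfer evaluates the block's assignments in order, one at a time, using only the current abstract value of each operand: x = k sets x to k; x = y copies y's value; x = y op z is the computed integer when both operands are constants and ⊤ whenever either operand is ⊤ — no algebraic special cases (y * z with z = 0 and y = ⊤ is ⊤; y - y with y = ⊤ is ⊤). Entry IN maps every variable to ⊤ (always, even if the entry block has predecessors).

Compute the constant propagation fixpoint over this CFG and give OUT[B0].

Answer: {a: ⊤, b: ⊤, c: ⊤, d: ⊤, e: -4, f: ⊤}

Derivation:
Converged values:
  B0:  IN=(all ⊤)  OUT={e:-4; rest ⊤}
  B1:  IN={e:-4; rest ⊤}  OUT={d:4, e:-4; rest ⊤}
  B2:  IN={d:4, e:-4; rest ⊤}  OUT={c:3, d:4, e:-4; rest ⊤}
  B3:  IN=(all ⊤)  OUT={a:-2, b:6; rest ⊤}
  B4:  IN={a:-2, b:6; rest ⊤}  OUT={a:-2, b:6; rest ⊤}
  B5:  IN={a:-2, b:6; rest ⊤}  OUT={a:-2, b:6; rest ⊤}
  B6:  IN={a:-2, b:6; rest ⊤}  OUT={a:-2, b:6; rest ⊤}
  B7:  IN={a:-2, b:6; rest ⊤}  OUT={a:-2, b:6; rest ⊤}
  B8:  IN={a:-2, b:6; rest ⊤}  OUT={a:-2, b:6; rest ⊤}
  B9:  IN={a:-2, b:6; rest ⊤}  OUT={a:-2, b:6, c:-1; rest ⊤}

B0 is the boundary node: IN[B0] = {a: ⊤, b: ⊤, c: ⊤, d: ⊤, e: ⊤, f: ⊤}
Applying B0's transfer function to that IN value gives OUT[B0] (row B0 above).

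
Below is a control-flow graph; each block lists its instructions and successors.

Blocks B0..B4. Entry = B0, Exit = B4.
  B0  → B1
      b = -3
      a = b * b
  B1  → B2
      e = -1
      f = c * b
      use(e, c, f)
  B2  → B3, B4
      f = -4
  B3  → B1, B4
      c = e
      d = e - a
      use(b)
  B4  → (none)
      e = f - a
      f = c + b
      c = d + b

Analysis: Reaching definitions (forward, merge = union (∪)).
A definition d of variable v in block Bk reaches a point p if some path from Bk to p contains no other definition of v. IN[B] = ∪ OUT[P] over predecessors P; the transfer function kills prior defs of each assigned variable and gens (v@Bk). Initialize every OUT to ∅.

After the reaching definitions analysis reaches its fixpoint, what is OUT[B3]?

Answer: {a@B0, b@B0, c@B3, d@B3, e@B1, f@B2}

Working:
Fixpoint table:
  B0:   IN={}   OUT={a@B0, b@B0}
  B1:   IN={a@B0, b@B0, c@B3, d@B3, e@B1, f@B2}   OUT={a@B0, b@B0, c@B3, d@B3, e@B1, f@B1}
  B2:   IN={a@B0, b@B0, c@B3, d@B3, e@B1, f@B1}   OUT={a@B0, b@B0, c@B3, d@B3, e@B1, f@B2}
  B3:   IN={a@B0, b@B0, c@B3, d@B3, e@B1, f@B2}   OUT={a@B0, b@B0, c@B3, d@B3, e@B1, f@B2}
  B4:   IN={a@B0, b@B0, c@B3, d@B3, e@B1, f@B2}   OUT={a@B0, b@B0, c@B4, d@B3, e@B4, f@B4}

Merge at B3: IN[B3] = OUT[B2] = {a@B0, b@B0, c@B3, d@B3, e@B1, f@B2}
Applying B3's transfer function to that IN value gives OUT[B3] (row B3 above).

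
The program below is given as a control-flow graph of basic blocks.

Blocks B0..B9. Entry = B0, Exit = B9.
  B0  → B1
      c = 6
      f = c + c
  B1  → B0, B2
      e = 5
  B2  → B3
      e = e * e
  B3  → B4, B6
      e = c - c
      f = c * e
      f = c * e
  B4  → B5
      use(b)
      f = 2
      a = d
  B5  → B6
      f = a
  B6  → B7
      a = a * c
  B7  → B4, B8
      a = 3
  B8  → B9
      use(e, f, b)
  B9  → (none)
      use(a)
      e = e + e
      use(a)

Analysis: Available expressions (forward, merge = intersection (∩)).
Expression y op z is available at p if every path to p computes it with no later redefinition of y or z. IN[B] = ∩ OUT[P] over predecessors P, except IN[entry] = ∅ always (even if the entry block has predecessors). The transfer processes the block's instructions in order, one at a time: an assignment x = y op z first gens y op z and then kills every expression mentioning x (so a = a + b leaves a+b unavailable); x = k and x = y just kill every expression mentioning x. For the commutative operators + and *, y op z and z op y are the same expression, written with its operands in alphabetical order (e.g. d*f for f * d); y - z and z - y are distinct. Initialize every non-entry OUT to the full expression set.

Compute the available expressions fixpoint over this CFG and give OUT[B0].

Answer: {c+c}

Derivation:
Converged values:
  B0:   IN={}   OUT={c+c}
  B1:   IN={c+c}   OUT={c+c}
  B2:   IN={c+c}   OUT={c+c}
  B3:   IN={c+c}   OUT={c*e, c+c, c-c}
  B4:   IN={c*e, c+c, c-c}   OUT={c*e, c+c, c-c}
  B5:   IN={c*e, c+c, c-c}   OUT={c*e, c+c, c-c}
  B6:   IN={c*e, c+c, c-c}   OUT={c*e, c+c, c-c}
  B7:   IN={c*e, c+c, c-c}   OUT={c*e, c+c, c-c}
  B8:   IN={c*e, c+c, c-c}   OUT={c*e, c+c, c-c}
  B9:   IN={c*e, c+c, c-c}   OUT={c+c, c-c}

Merge at B0 (entry node, so the boundary value {} is joined with the incoming edge(s)): IN[B0] = {} ∩ OUT[B1] = {}
Applying B0's transfer function to that IN value gives OUT[B0] (row B0 above).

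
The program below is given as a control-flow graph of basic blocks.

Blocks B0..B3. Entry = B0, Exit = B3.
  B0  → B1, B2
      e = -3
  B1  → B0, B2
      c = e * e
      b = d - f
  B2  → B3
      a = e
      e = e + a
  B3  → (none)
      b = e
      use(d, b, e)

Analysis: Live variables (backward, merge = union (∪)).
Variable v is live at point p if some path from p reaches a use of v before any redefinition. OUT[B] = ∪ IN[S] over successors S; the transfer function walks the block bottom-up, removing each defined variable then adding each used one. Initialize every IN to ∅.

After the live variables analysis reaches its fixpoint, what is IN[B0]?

Fixpoint table:
  B0:  IN={d, f}  OUT={d, e, f}
  B1:  IN={d, e, f}  OUT={d, e, f}
  B2:  IN={d, e}  OUT={d, e}
  B3:  IN={d, e}  OUT={}

Merge at B0: OUT[B0] = IN[B1] ⊔ IN[B2] = {d, e, f}
Applying B0's transfer function to that OUT value gives IN[B0] (row B0 above).

Answer: {d, f}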